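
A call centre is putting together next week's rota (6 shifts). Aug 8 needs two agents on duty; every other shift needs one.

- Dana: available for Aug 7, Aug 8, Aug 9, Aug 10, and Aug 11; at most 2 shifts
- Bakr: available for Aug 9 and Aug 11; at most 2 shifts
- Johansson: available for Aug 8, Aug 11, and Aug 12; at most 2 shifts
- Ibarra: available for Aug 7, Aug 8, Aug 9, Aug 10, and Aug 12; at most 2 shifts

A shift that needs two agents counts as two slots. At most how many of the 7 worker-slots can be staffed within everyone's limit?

7

Total capacity across all agents is 2+2+2+2 = 8, and 7 slots are needed, so at most 7 can be filled.
An assignment achieving 7: Aug 7→Dana, Aug 8→Johansson+Ibarra, Aug 9→Bakr, Aug 10→Dana, Aug 11→Bakr, Aug 12→Johansson.
Loads: Dana 2/2, Bakr 2/2, Johansson 2/2, Ibarra 1/2.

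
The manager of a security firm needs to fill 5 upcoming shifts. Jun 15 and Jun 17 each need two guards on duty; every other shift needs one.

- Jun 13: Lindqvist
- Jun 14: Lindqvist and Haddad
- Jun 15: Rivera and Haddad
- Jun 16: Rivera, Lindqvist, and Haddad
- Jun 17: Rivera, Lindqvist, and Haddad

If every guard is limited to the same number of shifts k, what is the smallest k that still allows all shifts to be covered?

3

With 3 guards and 7 worker-slots to fill, someone must work at least ⌈7/3⌉ = 3 shifts, so k ≥ 3.
k = 3 works: Jun 13→Lindqvist, Jun 14→Lindqvist, Jun 15→Rivera+Haddad, Jun 16→Rivera, Jun 17→Rivera+Lindqvist.
Loads: Rivera 3, Lindqvist 3, Haddad 1 — all ≤ 3.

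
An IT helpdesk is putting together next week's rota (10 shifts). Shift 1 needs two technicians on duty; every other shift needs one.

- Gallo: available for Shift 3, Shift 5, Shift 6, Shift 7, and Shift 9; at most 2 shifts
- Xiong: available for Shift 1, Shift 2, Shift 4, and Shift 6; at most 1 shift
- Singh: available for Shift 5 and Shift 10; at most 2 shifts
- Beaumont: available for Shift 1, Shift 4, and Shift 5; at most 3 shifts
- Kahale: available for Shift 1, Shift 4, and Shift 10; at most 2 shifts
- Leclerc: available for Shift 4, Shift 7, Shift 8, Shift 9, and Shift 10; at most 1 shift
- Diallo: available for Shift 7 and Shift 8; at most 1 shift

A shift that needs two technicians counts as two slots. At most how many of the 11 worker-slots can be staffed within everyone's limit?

Total capacity across all technicians is 2+1+2+3+2+1+1 = 12, and 11 slots are needed, so at most 11 can be filled.
An assignment achieving 10: Shift 1→Beaumont+Kahale, Shift 2→Xiong, Shift 3→Gallo, Shift 4→Beaumont, Shift 5→Singh, Shift 6→Gallo, Shift 7→Diallo, Shift 8→Leclerc, Shift 10→Singh.
Loads: Gallo 2/2, Xiong 1/1, Singh 2/2, Beaumont 2/3, Kahale 1/2, Leclerc 1/1, Diallo 1/1.

10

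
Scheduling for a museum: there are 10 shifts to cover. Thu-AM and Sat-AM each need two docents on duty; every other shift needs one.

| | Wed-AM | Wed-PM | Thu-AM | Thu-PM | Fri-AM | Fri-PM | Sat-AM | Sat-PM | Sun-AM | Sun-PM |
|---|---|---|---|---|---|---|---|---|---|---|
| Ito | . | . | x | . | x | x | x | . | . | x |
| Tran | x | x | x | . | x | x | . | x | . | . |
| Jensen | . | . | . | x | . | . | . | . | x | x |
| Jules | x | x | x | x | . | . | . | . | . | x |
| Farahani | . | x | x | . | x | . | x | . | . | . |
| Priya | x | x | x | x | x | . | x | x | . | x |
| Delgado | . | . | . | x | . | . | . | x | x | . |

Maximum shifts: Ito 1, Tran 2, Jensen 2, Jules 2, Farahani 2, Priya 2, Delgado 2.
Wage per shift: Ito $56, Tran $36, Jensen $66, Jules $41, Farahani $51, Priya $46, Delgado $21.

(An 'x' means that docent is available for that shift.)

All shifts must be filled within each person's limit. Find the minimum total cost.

Picking the cheapest available docent for each shift independently would cost $422, but that ignores the shift limits.
An optimal schedule: Wed-AM→Tran, Wed-PM→Jules, Thu-AM→Farahani+Ito, Thu-PM→Jules, Fri-AM→Priya, Fri-PM→Tran, Sat-AM→Priya+Farahani, Sat-PM→Delgado, Sun-AM→Delgado, Sun-PM→Jensen.
Total: 36 + 41 + 51 + 56 + 41 + 46 + 36 + 46 + 51 + 21 + 21 + 66 = $512.

$512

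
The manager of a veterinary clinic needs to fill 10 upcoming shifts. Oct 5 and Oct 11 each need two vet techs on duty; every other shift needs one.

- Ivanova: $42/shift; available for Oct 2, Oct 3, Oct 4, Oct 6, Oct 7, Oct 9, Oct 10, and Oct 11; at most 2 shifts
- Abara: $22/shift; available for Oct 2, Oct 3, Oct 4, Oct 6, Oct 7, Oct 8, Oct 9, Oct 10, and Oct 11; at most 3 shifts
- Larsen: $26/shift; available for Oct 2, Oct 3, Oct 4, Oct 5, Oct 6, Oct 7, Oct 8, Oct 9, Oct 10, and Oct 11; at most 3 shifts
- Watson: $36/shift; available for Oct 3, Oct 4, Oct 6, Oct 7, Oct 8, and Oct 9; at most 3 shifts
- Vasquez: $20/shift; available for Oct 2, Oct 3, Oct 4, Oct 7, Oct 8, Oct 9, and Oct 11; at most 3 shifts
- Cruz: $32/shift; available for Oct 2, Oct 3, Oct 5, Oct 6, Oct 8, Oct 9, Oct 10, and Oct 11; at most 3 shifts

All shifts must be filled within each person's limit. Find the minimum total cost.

Oct 5 can only be covered by Larsen and Cruz, so that assignment is forced.
Picking the cheapest available vet tech for each shift independently would cost $264, but that ignores the shift limits.
An optimal schedule: Oct 2→Vasquez, Oct 3→Larsen, Oct 4→Vasquez, Oct 5→Larsen+Cruz, Oct 6→Abara, Oct 7→Vasquez, Oct 8→Abara, Oct 9→Cruz, Oct 10→Abara, Oct 11→Larsen+Cruz.
Total: 20 + 26 + 20 + 26 + 32 + 22 + 20 + 22 + 32 + 22 + 26 + 32 = $300.

$300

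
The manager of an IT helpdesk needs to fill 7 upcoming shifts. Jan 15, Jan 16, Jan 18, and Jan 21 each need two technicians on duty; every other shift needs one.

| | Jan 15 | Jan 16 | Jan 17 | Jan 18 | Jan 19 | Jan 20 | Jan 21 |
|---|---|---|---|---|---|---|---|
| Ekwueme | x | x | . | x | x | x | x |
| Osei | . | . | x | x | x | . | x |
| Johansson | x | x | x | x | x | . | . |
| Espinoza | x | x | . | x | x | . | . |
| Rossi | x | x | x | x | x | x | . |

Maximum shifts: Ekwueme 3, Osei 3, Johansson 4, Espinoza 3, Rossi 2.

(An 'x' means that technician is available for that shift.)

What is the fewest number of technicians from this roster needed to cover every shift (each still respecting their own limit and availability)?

11 slots to fill and no one can take more than 4, so at least ⌈11/4⌉ = 3 technicians are needed.
Any 3 technicians together have capacity at most 4+3+3 = 10 < 11 slots, so 3 can never suffice.
Ekwueme, Osei, Johansson, and Espinoza alone can cover everything: Jan 15→Ekwueme+Johansson, Jan 16→Johansson+Espinoza, Jan 17→Osei, Jan 18→Johansson+Espinoza, Jan 19→Osei, Jan 20→Ekwueme, Jan 21→Ekwueme+Osei.

4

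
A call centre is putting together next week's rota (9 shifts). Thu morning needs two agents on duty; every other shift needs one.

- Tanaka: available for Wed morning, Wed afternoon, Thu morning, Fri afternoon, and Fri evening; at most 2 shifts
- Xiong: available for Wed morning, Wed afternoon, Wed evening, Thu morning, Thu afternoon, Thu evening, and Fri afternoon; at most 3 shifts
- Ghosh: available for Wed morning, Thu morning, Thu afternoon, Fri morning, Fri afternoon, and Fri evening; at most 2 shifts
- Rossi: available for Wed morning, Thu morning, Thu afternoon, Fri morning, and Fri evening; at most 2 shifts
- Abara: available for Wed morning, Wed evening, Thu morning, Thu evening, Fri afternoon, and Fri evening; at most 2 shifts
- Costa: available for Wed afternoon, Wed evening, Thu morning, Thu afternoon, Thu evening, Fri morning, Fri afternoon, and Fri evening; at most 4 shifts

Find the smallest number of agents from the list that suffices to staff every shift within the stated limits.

4

10 slots to fill and no one can take more than 4, so at least ⌈10/4⌉ = 3 agents are needed.
Any 3 agents together have capacity at most 4+3+2 = 9 < 10 slots, so 3 can never suffice.
Tanaka, Xiong, Ghosh, and Costa alone can cover everything: Wed morning→Tanaka, Wed afternoon→Tanaka, Wed evening→Xiong, Thu morning→Ghosh+Costa, Thu afternoon→Xiong, Thu evening→Xiong, Fri morning→Ghosh, Fri afternoon→Costa, Fri evening→Costa.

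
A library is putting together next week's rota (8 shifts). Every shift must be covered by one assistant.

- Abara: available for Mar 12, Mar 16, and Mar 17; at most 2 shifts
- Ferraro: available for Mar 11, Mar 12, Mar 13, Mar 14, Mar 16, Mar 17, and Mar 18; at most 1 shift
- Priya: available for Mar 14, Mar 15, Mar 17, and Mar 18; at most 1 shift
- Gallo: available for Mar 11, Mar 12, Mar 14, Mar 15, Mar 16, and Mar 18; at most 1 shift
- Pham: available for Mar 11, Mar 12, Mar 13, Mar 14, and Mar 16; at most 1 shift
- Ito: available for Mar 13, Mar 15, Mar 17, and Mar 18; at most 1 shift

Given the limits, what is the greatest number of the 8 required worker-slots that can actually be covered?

Total capacity across all assistants is 2+1+1+1+1+1 = 7, and 8 slots are needed, so at most 7 can be filled.
An assignment achieving 7: Mar 11→Ferraro, Mar 12→Abara, Mar 13→Pham, Mar 14→Gallo, Mar 15→Priya, Mar 16→Abara, Mar 17→Ito.
Loads: Abara 2/2, Ferraro 1/1, Priya 1/1, Gallo 1/1, Pham 1/1, Ito 1/1.

7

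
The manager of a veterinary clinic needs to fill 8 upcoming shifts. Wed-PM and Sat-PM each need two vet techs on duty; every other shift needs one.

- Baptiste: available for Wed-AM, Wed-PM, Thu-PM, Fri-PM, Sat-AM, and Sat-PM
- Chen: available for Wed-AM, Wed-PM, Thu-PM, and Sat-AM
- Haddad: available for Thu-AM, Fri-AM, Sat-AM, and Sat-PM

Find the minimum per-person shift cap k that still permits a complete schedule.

With 3 vet techs and 10 worker-slots to fill, someone must work at least ⌈10/3⌉ = 4 shifts, so k ≥ 4.
k = 4 works: Wed-AM→Baptiste, Wed-PM→Baptiste+Chen, Thu-AM→Haddad, Thu-PM→Chen, Fri-AM→Haddad, Fri-PM→Baptiste, Sat-AM→Chen, Sat-PM→Baptiste+Haddad.
Loads: Baptiste 4, Chen 3, Haddad 3 — all ≤ 4.

4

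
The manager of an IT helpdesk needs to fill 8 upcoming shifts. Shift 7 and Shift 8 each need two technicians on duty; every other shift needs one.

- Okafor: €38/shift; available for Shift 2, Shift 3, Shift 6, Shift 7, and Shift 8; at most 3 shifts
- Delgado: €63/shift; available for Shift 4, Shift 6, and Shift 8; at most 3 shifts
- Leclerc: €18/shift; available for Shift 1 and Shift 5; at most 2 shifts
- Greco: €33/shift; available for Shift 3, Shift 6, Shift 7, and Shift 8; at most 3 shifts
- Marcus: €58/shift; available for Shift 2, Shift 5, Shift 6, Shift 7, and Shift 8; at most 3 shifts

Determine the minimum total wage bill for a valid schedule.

€370

Shift 1 can only be covered by Leclerc, so that assignment is forced.
Shift 4 can only be covered by Delgado, so that assignment is forced.
Picking the cheapest available technician for each shift independently would cost €345, but that ignores the shift limits.
An optimal schedule: Shift 1→Leclerc, Shift 2→Okafor, Shift 3→Greco, Shift 4→Delgado, Shift 5→Leclerc, Shift 6→Greco, Shift 7→Greco+Okafor, Shift 8→Okafor+Marcus.
Total: 18 + 38 + 33 + 63 + 18 + 33 + 33 + 38 + 38 + 58 = €370.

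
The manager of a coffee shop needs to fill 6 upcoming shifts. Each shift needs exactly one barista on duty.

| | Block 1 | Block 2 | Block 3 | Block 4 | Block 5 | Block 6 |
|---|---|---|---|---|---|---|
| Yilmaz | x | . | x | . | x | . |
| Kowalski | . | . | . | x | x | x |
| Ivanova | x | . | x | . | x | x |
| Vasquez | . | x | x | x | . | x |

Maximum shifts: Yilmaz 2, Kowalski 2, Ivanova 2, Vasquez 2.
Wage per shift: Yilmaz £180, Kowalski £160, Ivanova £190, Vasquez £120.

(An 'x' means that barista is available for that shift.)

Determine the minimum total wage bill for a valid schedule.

Block 2 can only be covered by Vasquez, so that assignment is forced.
Picking the cheapest available barista for each shift independently would cost £820, but that ignores the shift limits.
An optimal schedule: Block 1→Yilmaz, Block 2→Vasquez, Block 3→Yilmaz, Block 4→Vasquez, Block 5→Kowalski, Block 6→Kowalski.
Total: 180 + 120 + 180 + 120 + 160 + 160 = £920.

£920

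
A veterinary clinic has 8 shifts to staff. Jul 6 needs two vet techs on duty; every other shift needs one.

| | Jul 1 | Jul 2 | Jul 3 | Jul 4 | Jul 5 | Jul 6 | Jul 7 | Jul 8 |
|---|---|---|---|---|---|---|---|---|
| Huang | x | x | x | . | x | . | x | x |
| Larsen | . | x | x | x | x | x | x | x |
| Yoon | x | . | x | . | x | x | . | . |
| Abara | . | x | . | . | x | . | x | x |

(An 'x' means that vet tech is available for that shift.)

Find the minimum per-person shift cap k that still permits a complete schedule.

3

With 4 vet techs and 9 worker-slots to fill, someone must work at least ⌈9/4⌉ = 3 shifts, so k ≥ 3.
k = 3 works: Jul 1→Huang, Jul 2→Huang, Jul 3→Huang, Jul 4→Larsen, Jul 5→Yoon, Jul 6→Larsen+Yoon, Jul 7→Larsen, Jul 8→Abara.
Loads: Huang 3, Larsen 3, Yoon 2, Abara 1 — all ≤ 3.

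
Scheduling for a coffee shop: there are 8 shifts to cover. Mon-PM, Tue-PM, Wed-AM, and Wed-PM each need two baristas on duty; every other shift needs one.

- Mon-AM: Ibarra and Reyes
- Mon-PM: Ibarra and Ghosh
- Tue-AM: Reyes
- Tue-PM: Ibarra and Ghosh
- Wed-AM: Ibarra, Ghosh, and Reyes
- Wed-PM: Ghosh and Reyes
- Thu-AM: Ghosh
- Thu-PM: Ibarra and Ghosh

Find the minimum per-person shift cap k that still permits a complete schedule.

With 3 baristas and 12 worker-slots to fill, someone must work at least ⌈12/3⌉ = 4 shifts, so k ≥ 4.
k = 4 works: Mon-AM→Reyes, Mon-PM→Ibarra+Ghosh, Tue-AM→Reyes, Tue-PM→Ibarra+Ghosh, Wed-AM→Ibarra+Reyes, Wed-PM→Ghosh+Reyes, Thu-AM→Ghosh, Thu-PM→Ibarra.
Loads: Ibarra 4, Ghosh 4, Reyes 4 — all ≤ 4.

4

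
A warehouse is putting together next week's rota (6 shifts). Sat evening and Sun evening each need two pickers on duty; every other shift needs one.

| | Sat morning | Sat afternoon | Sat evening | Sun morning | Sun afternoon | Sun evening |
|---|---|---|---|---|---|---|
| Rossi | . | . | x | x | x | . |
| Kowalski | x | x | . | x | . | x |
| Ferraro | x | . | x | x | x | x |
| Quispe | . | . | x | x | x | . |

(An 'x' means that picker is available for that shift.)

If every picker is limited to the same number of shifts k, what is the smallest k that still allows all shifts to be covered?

With 4 pickers and 8 worker-slots to fill, someone must work at least ⌈8/4⌉ = 2 shifts, so k ≥ 2.
k = 2 works: Sat morning→Ferraro, Sat afternoon→Kowalski, Sat evening→Rossi+Quispe, Sun morning→Quispe, Sun afternoon→Rossi, Sun evening→Kowalski+Ferraro.
Loads: Rossi 2, Kowalski 2, Ferraro 2, Quispe 2 — all ≤ 2.

2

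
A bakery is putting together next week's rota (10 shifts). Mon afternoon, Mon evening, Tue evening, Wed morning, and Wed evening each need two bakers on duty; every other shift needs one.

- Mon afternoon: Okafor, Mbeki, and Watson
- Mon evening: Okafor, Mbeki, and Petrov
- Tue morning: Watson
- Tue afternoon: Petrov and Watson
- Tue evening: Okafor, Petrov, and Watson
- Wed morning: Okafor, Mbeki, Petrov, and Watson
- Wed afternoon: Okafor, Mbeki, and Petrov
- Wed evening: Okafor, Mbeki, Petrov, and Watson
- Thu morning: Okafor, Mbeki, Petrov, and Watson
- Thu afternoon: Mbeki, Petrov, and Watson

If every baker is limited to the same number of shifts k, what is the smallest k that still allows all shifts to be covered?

4

With 4 bakers and 15 worker-slots to fill, someone must work at least ⌈15/4⌉ = 4 shifts, so k ≥ 4.
k = 4 works: Mon afternoon→Okafor+Mbeki, Mon evening→Okafor+Mbeki, Tue morning→Watson, Tue afternoon→Petrov, Tue evening→Okafor+Petrov, Wed morning→Petrov+Watson, Wed afternoon→Okafor, Wed evening→Petrov+Watson, Thu morning→Mbeki, Thu afternoon→Mbeki.
Loads: Okafor 4, Mbeki 4, Petrov 4, Watson 3 — all ≤ 4.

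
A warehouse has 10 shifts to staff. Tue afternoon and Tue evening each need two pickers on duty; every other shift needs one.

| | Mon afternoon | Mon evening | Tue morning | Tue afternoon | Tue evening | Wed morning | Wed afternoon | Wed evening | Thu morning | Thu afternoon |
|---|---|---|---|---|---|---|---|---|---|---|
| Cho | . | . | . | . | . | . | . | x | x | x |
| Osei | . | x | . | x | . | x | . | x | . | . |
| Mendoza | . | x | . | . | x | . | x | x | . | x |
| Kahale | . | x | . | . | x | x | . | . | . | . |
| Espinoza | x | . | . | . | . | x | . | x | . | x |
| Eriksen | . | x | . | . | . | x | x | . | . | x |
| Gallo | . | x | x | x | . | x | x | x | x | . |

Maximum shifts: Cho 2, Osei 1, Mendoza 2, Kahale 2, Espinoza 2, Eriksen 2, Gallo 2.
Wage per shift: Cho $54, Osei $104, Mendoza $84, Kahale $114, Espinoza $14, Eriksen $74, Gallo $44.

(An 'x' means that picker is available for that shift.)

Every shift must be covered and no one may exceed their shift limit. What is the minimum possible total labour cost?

Mon afternoon can only be covered by Espinoza, so that assignment is forced.
Tue morning can only be covered by Gallo, so that assignment is forced.
Tue afternoon can only be covered by Osei and Gallo, so that assignment is forced.
Picking the cheapest available picker for each shift independently would cost $578, but that ignores the shift limits.
An optimal schedule: Mon afternoon→Espinoza, Mon evening→Mendoza, Tue morning→Gallo, Tue afternoon→Gallo+Osei, Tue evening→Mendoza+Kahale, Wed morning→Eriksen, Wed afternoon→Eriksen, Wed evening→Cho, Thu morning→Cho, Thu afternoon→Espinoza.
Total: 14 + 84 + 44 + 44 + 104 + 84 + 114 + 74 + 74 + 54 + 54 + 14 = $758.

$758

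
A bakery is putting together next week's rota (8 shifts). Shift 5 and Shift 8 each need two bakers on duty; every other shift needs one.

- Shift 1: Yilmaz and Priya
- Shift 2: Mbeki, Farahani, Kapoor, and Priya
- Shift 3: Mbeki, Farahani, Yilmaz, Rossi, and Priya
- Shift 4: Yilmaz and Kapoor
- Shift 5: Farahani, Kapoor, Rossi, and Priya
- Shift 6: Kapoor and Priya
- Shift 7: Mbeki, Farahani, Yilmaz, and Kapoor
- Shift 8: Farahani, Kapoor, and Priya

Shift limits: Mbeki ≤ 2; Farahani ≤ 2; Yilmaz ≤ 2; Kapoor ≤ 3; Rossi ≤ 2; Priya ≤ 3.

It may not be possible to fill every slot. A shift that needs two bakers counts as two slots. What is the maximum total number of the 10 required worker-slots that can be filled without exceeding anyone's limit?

10

Total capacity across all bakers is 2+2+2+3+2+3 = 14, and 10 slots are needed, so at most 10 can be filled.
An assignment achieving 10: Shift 1→Yilmaz, Shift 2→Mbeki, Shift 3→Rossi, Shift 4→Yilmaz, Shift 5→Farahani+Kapoor, Shift 6→Kapoor, Shift 7→Mbeki, Shift 8→Farahani+Kapoor.
Loads: Mbeki 2/2, Farahani 2/2, Yilmaz 2/2, Kapoor 3/3, Rossi 1/2, Priya 0/3.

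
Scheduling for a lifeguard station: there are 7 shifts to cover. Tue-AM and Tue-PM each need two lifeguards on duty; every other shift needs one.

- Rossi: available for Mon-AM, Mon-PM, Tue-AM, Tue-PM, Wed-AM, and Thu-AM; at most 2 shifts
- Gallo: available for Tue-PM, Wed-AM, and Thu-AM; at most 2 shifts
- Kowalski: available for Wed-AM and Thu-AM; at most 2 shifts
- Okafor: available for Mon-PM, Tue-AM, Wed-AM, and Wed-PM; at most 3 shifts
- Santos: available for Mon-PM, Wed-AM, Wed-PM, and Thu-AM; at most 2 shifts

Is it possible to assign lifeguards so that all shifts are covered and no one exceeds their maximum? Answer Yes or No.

No

Total capacity is 11 and 9 slots are needed, so capacity alone doesn't rule it out.
Shifts {Mon-AM, Tue-AM, Tue-PM} need 5 worker-slots in total, but the lifeguards available for any of those shifts (Rossi, Gallo, and Okafor) can supply at most 4 among them. So no valid schedule exists.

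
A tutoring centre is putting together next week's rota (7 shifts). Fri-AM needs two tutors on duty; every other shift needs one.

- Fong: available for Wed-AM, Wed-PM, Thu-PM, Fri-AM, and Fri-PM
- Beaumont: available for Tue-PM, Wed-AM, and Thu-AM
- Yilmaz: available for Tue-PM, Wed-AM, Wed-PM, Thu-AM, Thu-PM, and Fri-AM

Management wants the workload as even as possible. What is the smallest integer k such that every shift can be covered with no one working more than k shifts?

3

With 3 tutors and 8 worker-slots to fill, someone must work at least ⌈8/3⌉ = 3 shifts, so k ≥ 3.
k = 3 works: Tue-PM→Beaumont, Wed-AM→Beaumont, Wed-PM→Fong, Thu-AM→Beaumont, Thu-PM→Yilmaz, Fri-AM→Fong+Yilmaz, Fri-PM→Fong.
Loads: Fong 3, Beaumont 3, Yilmaz 2 — all ≤ 3.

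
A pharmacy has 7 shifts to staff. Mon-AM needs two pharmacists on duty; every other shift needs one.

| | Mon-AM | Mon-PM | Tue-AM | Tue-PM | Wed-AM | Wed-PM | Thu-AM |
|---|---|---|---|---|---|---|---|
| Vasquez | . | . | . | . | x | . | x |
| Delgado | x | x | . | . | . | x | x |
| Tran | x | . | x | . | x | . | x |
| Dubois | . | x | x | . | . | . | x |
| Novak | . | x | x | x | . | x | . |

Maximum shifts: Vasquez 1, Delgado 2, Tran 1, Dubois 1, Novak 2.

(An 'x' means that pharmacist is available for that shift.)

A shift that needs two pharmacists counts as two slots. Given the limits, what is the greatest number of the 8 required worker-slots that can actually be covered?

Total capacity across all pharmacists is 1+2+1+1+2 = 7, and 8 slots are needed, so at most 7 can be filled.
An assignment achieving 7: Mon-AM→Delgado+Tran, Mon-PM→Dubois, Tue-AM→Novak, Tue-PM→Novak, Wed-AM→Vasquez, Wed-PM→Delgado.
Loads: Vasquez 1/1, Delgado 2/2, Tran 1/1, Dubois 1/1, Novak 2/2.

7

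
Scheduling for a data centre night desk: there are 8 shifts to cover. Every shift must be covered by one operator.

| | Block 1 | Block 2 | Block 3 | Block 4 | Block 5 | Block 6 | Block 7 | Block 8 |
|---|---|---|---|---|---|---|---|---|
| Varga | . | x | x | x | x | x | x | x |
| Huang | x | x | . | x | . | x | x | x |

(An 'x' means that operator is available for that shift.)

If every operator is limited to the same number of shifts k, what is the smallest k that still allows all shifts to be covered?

With 2 operators and 8 worker-slots to fill, someone must work at least ⌈8/2⌉ = 4 shifts, so k ≥ 4.
k = 4 works: Block 1→Huang, Block 2→Varga, Block 3→Varga, Block 4→Varga, Block 5→Varga, Block 6→Huang, Block 7→Huang, Block 8→Huang.
Loads: Varga 4, Huang 4 — all ≤ 4.

4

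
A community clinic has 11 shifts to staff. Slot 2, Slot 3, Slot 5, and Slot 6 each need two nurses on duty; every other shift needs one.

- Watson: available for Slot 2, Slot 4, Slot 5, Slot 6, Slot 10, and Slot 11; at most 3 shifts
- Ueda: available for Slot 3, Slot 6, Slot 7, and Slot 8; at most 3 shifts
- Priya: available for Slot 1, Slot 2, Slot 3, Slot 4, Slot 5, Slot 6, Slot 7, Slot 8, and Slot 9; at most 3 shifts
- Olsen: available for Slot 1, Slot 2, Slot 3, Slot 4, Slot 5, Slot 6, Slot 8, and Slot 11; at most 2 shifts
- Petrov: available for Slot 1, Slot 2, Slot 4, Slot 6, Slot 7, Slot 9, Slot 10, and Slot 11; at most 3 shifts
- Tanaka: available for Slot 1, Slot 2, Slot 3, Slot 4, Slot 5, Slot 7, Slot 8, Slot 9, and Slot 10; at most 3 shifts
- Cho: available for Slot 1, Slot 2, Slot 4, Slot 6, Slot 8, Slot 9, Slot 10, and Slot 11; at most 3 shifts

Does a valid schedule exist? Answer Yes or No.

One valid schedule: Slot 1→Priya, Slot 2→Olsen+Petrov, Slot 3→Ueda+Priya, Slot 4→Watson, Slot 5→Olsen+Tanaka, Slot 6→Petrov+Cho, Slot 7→Ueda, Slot 8→Ueda, Slot 9→Priya, Slot 10→Watson, Slot 11→Watson.
Loads: Watson 3/3, Ueda 3/3, Priya 3/3, Olsen 2/2, Petrov 2/3, Tanaka 1/3, Cho 1/3 — all within limits.

Yes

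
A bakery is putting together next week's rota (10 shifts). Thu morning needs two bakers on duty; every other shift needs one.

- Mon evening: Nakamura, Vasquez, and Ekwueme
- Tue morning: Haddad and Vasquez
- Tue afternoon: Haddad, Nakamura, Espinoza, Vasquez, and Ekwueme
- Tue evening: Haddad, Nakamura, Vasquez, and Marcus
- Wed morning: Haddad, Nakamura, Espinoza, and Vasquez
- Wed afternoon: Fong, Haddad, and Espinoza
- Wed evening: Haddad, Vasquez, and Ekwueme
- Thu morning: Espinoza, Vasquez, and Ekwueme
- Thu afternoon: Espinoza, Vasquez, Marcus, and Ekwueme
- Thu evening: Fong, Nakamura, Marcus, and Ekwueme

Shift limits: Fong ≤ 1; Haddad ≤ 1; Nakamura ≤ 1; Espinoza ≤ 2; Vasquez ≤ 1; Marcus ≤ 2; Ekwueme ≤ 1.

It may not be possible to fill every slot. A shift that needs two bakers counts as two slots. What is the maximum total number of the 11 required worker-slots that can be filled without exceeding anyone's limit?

9

Total capacity across all bakers is 1+1+1+2+1+2+1 = 9, and 11 slots are needed, so at most 9 can be filled.
An assignment achieving 9: Mon evening→Nakamura, Tue morning→Haddad, Tue evening→Marcus, Wed morning→Espinoza, Wed afternoon→Fong, Wed evening→Vasquez, Thu morning→Espinoza+Ekwueme, Thu afternoon→Marcus.
Loads: Fong 1/1, Haddad 1/1, Nakamura 1/1, Espinoza 2/2, Vasquez 1/1, Marcus 2/2, Ekwueme 1/1.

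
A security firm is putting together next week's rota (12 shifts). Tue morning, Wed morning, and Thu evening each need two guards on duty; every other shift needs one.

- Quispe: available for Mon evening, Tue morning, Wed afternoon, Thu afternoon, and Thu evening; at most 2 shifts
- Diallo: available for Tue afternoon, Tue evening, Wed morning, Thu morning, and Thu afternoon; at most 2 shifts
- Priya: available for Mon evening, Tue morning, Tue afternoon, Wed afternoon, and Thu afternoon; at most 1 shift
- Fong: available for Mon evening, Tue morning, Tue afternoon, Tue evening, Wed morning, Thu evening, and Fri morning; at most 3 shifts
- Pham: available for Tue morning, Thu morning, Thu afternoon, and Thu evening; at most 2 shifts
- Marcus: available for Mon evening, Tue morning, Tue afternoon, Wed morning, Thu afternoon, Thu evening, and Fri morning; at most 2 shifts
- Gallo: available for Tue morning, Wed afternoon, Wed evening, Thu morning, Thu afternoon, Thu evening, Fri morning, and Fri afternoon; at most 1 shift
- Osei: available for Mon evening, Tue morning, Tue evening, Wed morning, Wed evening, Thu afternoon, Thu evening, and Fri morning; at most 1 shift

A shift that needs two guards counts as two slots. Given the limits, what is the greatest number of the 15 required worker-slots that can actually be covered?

14

Total capacity across all guards is 2+2+1+3+2+2+1+1 = 14, and 15 slots are needed, so at most 14 can be filled.
An assignment achieving 14: Mon evening→Quispe, Tue morning→Pham+Marcus, Tue afternoon→Priya, Tue evening→Diallo, Wed morning→Fong+Marcus, Wed afternoon→Quispe, Wed evening→Osei, Thu morning→Diallo, Thu evening→Fong+Pham, Fri morning→Fong, Fri afternoon→Gallo.
Loads: Quispe 2/2, Diallo 2/2, Priya 1/1, Fong 3/3, Pham 2/2, Marcus 2/2, Gallo 1/1, Osei 1/1.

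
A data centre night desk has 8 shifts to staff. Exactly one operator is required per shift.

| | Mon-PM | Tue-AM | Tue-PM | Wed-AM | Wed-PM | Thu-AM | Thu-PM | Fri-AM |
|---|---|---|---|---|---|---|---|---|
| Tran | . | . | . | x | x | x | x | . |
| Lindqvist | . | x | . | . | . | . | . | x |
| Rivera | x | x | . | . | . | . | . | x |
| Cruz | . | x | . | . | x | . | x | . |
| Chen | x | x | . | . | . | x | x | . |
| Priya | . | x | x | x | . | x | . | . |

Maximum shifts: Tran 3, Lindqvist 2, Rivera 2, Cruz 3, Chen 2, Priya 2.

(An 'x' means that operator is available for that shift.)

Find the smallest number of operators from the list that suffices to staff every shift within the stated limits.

8 slots to fill and no one can take more than 3, so at least ⌈8/3⌉ = 3 operators are needed.
No set of 3 operators can cover every shift (each such set leaves at least one shift with no one available or exceeds a cap).
Tran, Lindqvist, Rivera, and Priya alone can cover everything: Mon-PM→Rivera, Tue-AM→Lindqvist, Tue-PM→Priya, Wed-AM→Tran, Wed-PM→Tran, Thu-AM→Priya, Thu-PM→Tran, Fri-AM→Lindqvist.

4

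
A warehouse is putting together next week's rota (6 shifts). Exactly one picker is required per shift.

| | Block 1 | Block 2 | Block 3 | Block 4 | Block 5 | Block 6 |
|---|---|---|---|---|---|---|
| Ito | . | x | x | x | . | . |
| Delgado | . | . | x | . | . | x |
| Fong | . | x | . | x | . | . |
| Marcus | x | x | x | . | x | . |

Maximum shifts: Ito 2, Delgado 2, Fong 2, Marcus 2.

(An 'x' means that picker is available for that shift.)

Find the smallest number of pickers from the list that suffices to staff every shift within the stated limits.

6 slots to fill and no one can take more than 2, so at least ⌈6/2⌉ = 3 pickers are needed.
Ito, Delgado, and Marcus alone can cover everything: Block 1→Marcus, Block 2→Ito, Block 3→Delgado, Block 4→Ito, Block 5→Marcus, Block 6→Delgado.

3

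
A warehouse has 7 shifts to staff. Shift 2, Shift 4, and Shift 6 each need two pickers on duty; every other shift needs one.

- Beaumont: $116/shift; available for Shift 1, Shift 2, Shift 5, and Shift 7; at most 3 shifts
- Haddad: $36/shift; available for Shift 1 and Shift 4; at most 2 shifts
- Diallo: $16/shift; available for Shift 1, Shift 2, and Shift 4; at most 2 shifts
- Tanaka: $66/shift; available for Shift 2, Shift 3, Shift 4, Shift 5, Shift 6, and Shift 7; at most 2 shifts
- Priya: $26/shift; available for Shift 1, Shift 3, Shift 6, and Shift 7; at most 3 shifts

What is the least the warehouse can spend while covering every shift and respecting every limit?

$430

Shift 6 can only be covered by Tanaka and Priya, so that assignment is forced.
Picking the cheapest available picker for each shift independently would cost $360, but that ignores the shift limits.
An optimal schedule: Shift 1→Haddad, Shift 2→Diallo+Beaumont, Shift 3→Priya, Shift 4→Diallo+Haddad, Shift 5→Tanaka, Shift 6→Priya+Tanaka, Shift 7→Priya.
Total: 36 + 16 + 116 + 26 + 16 + 36 + 66 + 26 + 66 + 26 = $430.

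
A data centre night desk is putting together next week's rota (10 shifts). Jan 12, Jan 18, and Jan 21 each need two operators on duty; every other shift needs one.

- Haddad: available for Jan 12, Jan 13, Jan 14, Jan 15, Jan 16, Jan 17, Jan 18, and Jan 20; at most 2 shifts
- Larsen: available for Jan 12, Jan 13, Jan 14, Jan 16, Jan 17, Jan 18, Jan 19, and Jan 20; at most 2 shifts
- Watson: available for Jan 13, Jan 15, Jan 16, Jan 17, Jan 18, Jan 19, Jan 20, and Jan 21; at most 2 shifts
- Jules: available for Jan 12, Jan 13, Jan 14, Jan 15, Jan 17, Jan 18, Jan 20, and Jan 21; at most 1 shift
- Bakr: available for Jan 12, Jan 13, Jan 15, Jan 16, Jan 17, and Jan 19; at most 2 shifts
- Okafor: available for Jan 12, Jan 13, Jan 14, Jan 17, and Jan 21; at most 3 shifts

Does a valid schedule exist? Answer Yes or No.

No

Total capacity is 2+2+2+1+2+3 = 12 but 13 worker-slots are needed — infeasible.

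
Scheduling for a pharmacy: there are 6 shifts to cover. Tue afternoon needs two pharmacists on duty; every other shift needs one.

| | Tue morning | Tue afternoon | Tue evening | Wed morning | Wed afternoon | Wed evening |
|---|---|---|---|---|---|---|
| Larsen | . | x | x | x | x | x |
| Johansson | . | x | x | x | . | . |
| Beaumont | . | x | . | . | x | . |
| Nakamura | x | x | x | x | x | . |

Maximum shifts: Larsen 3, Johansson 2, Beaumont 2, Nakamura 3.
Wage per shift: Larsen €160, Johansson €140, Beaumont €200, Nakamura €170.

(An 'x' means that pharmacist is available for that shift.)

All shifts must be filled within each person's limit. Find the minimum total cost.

Tue morning can only be covered by Nakamura, so that assignment is forced.
Wed evening can only be covered by Larsen, so that assignment is forced.
Picking the cheapest available pharmacist for each shift independently would cost €1070, but that ignores the shift limits.
An optimal schedule: Tue morning→Nakamura, Tue afternoon→Larsen+Nakamura, Tue evening→Johansson, Wed morning→Johansson, Wed afternoon→Larsen, Wed evening→Larsen.
Total: 170 + 160 + 170 + 140 + 140 + 160 + 160 = €1100.

€1100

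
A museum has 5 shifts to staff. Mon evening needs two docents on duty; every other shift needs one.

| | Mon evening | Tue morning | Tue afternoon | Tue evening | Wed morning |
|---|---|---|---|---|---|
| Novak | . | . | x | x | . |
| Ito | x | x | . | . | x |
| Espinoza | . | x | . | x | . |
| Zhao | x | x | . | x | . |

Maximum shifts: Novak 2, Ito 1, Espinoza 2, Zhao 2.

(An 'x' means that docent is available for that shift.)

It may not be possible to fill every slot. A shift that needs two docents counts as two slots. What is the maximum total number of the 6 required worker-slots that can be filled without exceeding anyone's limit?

5

Total capacity across all docents is 2+1+2+2 = 7, and 6 slots are needed, so at most 6 can be filled.
Shifts {Mon evening, Wed morning} need 3 slots but only Ito and Zhao are available for them, supplying at most 2 — so at least 1 slot must go unfilled.
An assignment achieving 5: Mon evening→Zhao, Tue morning→Espinoza, Tue afternoon→Novak, Tue evening→Novak, Wed morning→Ito.
Loads: Novak 2/2, Ito 1/1, Espinoza 1/2, Zhao 1/2.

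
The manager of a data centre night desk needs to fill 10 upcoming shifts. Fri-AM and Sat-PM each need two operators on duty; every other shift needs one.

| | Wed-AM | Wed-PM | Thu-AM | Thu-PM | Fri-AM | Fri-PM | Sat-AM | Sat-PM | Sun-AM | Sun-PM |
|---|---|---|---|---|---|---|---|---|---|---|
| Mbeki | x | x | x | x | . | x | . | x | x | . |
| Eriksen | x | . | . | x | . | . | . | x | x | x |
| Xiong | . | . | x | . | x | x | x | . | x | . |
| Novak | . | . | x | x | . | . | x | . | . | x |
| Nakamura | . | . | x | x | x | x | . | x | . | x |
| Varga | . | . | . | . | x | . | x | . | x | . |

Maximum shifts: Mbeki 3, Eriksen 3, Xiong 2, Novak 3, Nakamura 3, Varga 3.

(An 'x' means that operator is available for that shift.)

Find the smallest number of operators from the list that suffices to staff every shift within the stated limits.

4

12 slots to fill and no one can take more than 3, so at least ⌈12/3⌉ = 4 operators are needed.
Mbeki, Eriksen, Nakamura, and Varga alone can cover everything: Wed-AM→Mbeki, Wed-PM→Mbeki, Thu-AM→Mbeki, Thu-PM→Eriksen, Fri-AM→Nakamura+Varga, Fri-PM→Nakamura, Sat-AM→Varga, Sat-PM→Eriksen+Nakamura, Sun-AM→Varga, Sun-PM→Eriksen.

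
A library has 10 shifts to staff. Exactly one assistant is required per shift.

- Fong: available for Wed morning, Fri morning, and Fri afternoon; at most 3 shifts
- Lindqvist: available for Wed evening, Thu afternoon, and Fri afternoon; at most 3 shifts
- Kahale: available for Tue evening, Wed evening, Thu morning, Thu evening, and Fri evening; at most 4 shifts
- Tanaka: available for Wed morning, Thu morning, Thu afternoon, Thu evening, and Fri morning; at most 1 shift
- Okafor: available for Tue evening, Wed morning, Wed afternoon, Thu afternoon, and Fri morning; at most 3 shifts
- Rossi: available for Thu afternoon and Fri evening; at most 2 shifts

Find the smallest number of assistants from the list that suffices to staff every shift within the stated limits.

3

10 slots to fill and no one can take more than 4, so at least ⌈10/4⌉ = 3 assistants are needed.
Fong, Kahale, and Okafor alone can cover everything: Tue evening→Okafor, Wed morning→Fong, Wed afternoon→Okafor, Wed evening→Kahale, Thu morning→Kahale, Thu afternoon→Okafor, Thu evening→Kahale, Fri morning→Fong, Fri afternoon→Fong, Fri evening→Kahale.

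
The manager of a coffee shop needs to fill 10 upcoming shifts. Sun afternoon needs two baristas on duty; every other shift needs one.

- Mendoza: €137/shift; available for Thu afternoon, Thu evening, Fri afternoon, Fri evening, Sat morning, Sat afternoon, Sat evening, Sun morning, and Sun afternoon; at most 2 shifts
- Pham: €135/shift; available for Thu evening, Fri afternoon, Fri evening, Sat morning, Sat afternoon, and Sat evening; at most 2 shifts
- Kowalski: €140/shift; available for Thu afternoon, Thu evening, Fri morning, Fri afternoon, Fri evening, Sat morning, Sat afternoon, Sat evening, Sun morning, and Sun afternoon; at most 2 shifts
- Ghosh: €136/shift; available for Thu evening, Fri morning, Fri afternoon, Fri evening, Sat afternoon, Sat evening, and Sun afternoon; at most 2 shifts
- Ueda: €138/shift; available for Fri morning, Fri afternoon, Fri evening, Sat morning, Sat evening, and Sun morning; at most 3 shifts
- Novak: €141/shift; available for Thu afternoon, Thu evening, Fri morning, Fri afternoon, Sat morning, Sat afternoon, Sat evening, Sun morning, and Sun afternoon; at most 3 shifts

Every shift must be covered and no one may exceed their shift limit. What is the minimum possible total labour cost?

Picking the cheapest available barista for each shift independently would cost €1493, but that ignores the shift limits.
An optimal schedule: Thu afternoon→Mendoza, Thu evening→Pham, Fri morning→Ghosh, Fri afternoon→Ueda, Fri evening→Pham, Sat morning→Ueda, Sat afternoon→Kowalski, Sat evening→Ueda, Sun morning→Mendoza, Sun afternoon→Ghosh+Kowalski.
Total: 137 + 135 + 136 + 138 + 135 + 138 + 140 + 138 + 137 + 136 + 140 = €1510.

€1510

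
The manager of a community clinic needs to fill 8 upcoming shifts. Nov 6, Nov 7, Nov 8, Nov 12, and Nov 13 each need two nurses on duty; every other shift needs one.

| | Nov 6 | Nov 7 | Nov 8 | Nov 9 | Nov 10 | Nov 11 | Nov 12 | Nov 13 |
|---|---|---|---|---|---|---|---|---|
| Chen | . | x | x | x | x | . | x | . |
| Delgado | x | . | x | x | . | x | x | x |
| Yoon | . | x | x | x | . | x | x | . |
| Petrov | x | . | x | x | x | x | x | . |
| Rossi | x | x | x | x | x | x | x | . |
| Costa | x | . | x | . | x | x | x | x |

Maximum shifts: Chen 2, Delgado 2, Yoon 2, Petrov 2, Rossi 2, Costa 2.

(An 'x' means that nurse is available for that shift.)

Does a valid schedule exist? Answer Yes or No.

No

Total capacity is 2+2+2+2+2+2 = 12 but 13 worker-slots are needed — infeasible.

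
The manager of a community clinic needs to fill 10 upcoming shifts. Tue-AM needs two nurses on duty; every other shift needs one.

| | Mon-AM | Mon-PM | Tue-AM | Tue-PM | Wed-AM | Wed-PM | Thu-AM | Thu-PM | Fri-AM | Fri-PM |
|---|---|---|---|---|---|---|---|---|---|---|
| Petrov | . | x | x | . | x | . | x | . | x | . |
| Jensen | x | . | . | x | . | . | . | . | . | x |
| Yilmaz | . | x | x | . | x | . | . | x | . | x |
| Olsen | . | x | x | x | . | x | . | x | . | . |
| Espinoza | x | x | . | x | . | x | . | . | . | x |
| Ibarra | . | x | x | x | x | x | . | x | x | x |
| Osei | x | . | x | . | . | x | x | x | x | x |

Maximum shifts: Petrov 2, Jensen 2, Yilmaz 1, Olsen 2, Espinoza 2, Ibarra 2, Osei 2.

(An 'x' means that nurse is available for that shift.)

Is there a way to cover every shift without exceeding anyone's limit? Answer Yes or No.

Yes

One valid schedule: Mon-AM→Jensen, Mon-PM→Olsen, Tue-AM→Ibarra+Osei, Tue-PM→Jensen, Wed-AM→Petrov, Wed-PM→Olsen, Thu-AM→Petrov, Thu-PM→Yilmaz, Fri-AM→Ibarra, Fri-PM→Espinoza.
Loads: Petrov 2/2, Jensen 2/2, Yilmaz 1/1, Olsen 2/2, Espinoza 1/2, Ibarra 2/2, Osei 1/2 — all within limits.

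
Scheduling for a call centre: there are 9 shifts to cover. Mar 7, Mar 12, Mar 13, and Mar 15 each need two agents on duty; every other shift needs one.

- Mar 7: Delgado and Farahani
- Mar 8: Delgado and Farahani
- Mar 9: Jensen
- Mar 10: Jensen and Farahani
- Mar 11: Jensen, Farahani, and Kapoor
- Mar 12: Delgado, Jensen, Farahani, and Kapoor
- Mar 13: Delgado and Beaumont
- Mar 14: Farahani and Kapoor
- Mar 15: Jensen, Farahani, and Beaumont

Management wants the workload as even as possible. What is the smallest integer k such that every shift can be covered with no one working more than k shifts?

3

With 5 agents and 13 worker-slots to fill, someone must work at least ⌈13/5⌉ = 3 shifts, so k ≥ 3.
k = 3 works: Mar 7→Delgado+Farahani, Mar 8→Delgado, Mar 9→Jensen, Mar 10→Jensen, Mar 11→Kapoor, Mar 12→Farahani+Kapoor, Mar 13→Delgado+Beaumont, Mar 14→Farahani, Mar 15→Jensen+Beaumont.
Loads: Delgado 3, Jensen 3, Farahani 3, Beaumont 2, Kapoor 2 — all ≤ 3.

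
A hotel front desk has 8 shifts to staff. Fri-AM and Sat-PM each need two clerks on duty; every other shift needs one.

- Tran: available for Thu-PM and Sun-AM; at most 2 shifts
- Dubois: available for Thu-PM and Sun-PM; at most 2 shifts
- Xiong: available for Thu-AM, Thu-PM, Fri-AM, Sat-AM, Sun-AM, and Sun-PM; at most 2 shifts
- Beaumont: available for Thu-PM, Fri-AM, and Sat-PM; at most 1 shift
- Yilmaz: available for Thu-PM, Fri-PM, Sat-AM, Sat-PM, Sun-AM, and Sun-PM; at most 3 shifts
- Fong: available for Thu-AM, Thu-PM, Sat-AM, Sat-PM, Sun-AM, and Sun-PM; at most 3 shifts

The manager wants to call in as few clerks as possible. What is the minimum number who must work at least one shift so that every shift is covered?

10 slots to fill and no one can take more than 3, so at least ⌈10/3⌉ = 4 clerks are needed.
No set of 4 clerks can cover every shift (each such set leaves at least one shift with no one available or exceeds a cap).
Tran, Xiong, Beaumont, Yilmaz, and Fong alone can cover everything: Thu-AM→Xiong, Thu-PM→Tran, Fri-AM→Xiong+Beaumont, Fri-PM→Yilmaz, Sat-AM→Yilmaz, Sat-PM→Yilmaz+Fong, Sun-AM→Tran, Sun-PM→Fong.

5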